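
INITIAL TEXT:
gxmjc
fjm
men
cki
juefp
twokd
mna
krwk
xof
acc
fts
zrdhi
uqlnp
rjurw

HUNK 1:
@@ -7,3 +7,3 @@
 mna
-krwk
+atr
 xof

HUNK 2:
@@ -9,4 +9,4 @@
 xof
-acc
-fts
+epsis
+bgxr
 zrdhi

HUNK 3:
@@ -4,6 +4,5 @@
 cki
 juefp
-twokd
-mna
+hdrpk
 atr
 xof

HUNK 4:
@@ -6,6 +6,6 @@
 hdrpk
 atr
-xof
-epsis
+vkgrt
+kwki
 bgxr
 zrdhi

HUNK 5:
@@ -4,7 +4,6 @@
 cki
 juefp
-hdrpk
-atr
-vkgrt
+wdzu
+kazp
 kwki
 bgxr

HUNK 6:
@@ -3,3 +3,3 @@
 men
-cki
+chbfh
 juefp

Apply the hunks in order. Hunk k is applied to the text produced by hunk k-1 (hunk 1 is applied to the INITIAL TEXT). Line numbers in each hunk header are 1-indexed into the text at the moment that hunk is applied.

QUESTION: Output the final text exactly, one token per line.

Hunk 1: at line 7 remove [krwk] add [atr] -> 14 lines: gxmjc fjm men cki juefp twokd mna atr xof acc fts zrdhi uqlnp rjurw
Hunk 2: at line 9 remove [acc,fts] add [epsis,bgxr] -> 14 lines: gxmjc fjm men cki juefp twokd mna atr xof epsis bgxr zrdhi uqlnp rjurw
Hunk 3: at line 4 remove [twokd,mna] add [hdrpk] -> 13 lines: gxmjc fjm men cki juefp hdrpk atr xof epsis bgxr zrdhi uqlnp rjurw
Hunk 4: at line 6 remove [xof,epsis] add [vkgrt,kwki] -> 13 lines: gxmjc fjm men cki juefp hdrpk atr vkgrt kwki bgxr zrdhi uqlnp rjurw
Hunk 5: at line 4 remove [hdrpk,atr,vkgrt] add [wdzu,kazp] -> 12 lines: gxmjc fjm men cki juefp wdzu kazp kwki bgxr zrdhi uqlnp rjurw
Hunk 6: at line 3 remove [cki] add [chbfh] -> 12 lines: gxmjc fjm men chbfh juefp wdzu kazp kwki bgxr zrdhi uqlnp rjurw

Answer: gxmjc
fjm
men
chbfh
juefp
wdzu
kazp
kwki
bgxr
zrdhi
uqlnp
rjurw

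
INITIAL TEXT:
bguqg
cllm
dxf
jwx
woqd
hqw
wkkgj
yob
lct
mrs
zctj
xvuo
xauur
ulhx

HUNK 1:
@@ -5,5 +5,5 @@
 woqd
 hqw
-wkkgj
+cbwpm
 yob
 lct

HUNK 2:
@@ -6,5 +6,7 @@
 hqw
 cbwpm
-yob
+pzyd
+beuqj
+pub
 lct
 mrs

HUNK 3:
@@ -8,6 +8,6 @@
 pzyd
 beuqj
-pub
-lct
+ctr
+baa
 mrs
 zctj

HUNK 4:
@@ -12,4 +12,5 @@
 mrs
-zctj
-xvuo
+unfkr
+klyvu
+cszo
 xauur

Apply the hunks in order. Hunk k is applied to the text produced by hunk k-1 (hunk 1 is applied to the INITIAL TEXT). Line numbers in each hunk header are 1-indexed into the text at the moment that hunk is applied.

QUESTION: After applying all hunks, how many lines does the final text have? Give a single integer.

Answer: 17

Derivation:
Hunk 1: at line 5 remove [wkkgj] add [cbwpm] -> 14 lines: bguqg cllm dxf jwx woqd hqw cbwpm yob lct mrs zctj xvuo xauur ulhx
Hunk 2: at line 6 remove [yob] add [pzyd,beuqj,pub] -> 16 lines: bguqg cllm dxf jwx woqd hqw cbwpm pzyd beuqj pub lct mrs zctj xvuo xauur ulhx
Hunk 3: at line 8 remove [pub,lct] add [ctr,baa] -> 16 lines: bguqg cllm dxf jwx woqd hqw cbwpm pzyd beuqj ctr baa mrs zctj xvuo xauur ulhx
Hunk 4: at line 12 remove [zctj,xvuo] add [unfkr,klyvu,cszo] -> 17 lines: bguqg cllm dxf jwx woqd hqw cbwpm pzyd beuqj ctr baa mrs unfkr klyvu cszo xauur ulhx
Final line count: 17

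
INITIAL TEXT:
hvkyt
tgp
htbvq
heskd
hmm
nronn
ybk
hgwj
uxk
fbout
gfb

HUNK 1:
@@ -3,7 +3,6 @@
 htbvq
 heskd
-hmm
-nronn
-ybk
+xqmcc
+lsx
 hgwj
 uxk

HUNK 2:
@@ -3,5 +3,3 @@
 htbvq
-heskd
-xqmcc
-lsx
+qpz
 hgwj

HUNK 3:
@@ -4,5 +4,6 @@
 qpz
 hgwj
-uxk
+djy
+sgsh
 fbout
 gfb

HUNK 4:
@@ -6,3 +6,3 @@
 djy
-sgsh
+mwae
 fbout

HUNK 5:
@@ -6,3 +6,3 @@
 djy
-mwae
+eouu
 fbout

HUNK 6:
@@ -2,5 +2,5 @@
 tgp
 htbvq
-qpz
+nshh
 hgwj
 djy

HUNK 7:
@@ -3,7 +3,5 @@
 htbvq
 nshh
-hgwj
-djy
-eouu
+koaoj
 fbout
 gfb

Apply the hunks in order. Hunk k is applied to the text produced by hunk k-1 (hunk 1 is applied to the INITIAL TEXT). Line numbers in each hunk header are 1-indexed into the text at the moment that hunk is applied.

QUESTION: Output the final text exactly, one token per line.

Answer: hvkyt
tgp
htbvq
nshh
koaoj
fbout
gfb

Derivation:
Hunk 1: at line 3 remove [hmm,nronn,ybk] add [xqmcc,lsx] -> 10 lines: hvkyt tgp htbvq heskd xqmcc lsx hgwj uxk fbout gfb
Hunk 2: at line 3 remove [heskd,xqmcc,lsx] add [qpz] -> 8 lines: hvkyt tgp htbvq qpz hgwj uxk fbout gfb
Hunk 3: at line 4 remove [uxk] add [djy,sgsh] -> 9 lines: hvkyt tgp htbvq qpz hgwj djy sgsh fbout gfb
Hunk 4: at line 6 remove [sgsh] add [mwae] -> 9 lines: hvkyt tgp htbvq qpz hgwj djy mwae fbout gfb
Hunk 5: at line 6 remove [mwae] add [eouu] -> 9 lines: hvkyt tgp htbvq qpz hgwj djy eouu fbout gfb
Hunk 6: at line 2 remove [qpz] add [nshh] -> 9 lines: hvkyt tgp htbvq nshh hgwj djy eouu fbout gfb
Hunk 7: at line 3 remove [hgwj,djy,eouu] add [koaoj] -> 7 lines: hvkyt tgp htbvq nshh koaoj fbout gfb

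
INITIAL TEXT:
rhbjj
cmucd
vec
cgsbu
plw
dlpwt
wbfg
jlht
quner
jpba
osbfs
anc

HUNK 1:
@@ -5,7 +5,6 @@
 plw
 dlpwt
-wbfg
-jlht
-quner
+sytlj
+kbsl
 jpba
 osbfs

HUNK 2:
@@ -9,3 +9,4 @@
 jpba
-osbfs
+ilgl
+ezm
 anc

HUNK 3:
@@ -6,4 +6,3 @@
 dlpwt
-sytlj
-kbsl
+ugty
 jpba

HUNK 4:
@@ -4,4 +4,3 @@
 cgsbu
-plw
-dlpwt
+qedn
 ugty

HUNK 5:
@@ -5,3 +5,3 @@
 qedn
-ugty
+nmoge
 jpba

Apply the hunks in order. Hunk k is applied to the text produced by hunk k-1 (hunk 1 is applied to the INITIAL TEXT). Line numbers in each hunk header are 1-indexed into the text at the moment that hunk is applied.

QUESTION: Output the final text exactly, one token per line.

Answer: rhbjj
cmucd
vec
cgsbu
qedn
nmoge
jpba
ilgl
ezm
anc

Derivation:
Hunk 1: at line 5 remove [wbfg,jlht,quner] add [sytlj,kbsl] -> 11 lines: rhbjj cmucd vec cgsbu plw dlpwt sytlj kbsl jpba osbfs anc
Hunk 2: at line 9 remove [osbfs] add [ilgl,ezm] -> 12 lines: rhbjj cmucd vec cgsbu plw dlpwt sytlj kbsl jpba ilgl ezm anc
Hunk 3: at line 6 remove [sytlj,kbsl] add [ugty] -> 11 lines: rhbjj cmucd vec cgsbu plw dlpwt ugty jpba ilgl ezm anc
Hunk 4: at line 4 remove [plw,dlpwt] add [qedn] -> 10 lines: rhbjj cmucd vec cgsbu qedn ugty jpba ilgl ezm anc
Hunk 5: at line 5 remove [ugty] add [nmoge] -> 10 lines: rhbjj cmucd vec cgsbu qedn nmoge jpba ilgl ezm anc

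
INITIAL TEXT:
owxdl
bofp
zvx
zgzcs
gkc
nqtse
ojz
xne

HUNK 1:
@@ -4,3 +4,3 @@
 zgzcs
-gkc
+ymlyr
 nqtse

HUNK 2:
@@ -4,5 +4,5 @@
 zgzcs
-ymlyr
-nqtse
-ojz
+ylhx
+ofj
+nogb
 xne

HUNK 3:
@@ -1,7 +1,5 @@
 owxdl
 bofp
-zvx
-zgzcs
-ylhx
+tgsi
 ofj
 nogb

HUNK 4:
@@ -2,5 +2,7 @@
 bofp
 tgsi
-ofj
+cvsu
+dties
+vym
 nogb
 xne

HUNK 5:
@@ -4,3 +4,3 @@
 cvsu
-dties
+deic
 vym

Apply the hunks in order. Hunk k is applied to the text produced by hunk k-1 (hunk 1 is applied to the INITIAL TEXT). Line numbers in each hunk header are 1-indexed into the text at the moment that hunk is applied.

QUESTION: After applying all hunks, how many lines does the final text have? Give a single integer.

Answer: 8

Derivation:
Hunk 1: at line 4 remove [gkc] add [ymlyr] -> 8 lines: owxdl bofp zvx zgzcs ymlyr nqtse ojz xne
Hunk 2: at line 4 remove [ymlyr,nqtse,ojz] add [ylhx,ofj,nogb] -> 8 lines: owxdl bofp zvx zgzcs ylhx ofj nogb xne
Hunk 3: at line 1 remove [zvx,zgzcs,ylhx] add [tgsi] -> 6 lines: owxdl bofp tgsi ofj nogb xne
Hunk 4: at line 2 remove [ofj] add [cvsu,dties,vym] -> 8 lines: owxdl bofp tgsi cvsu dties vym nogb xne
Hunk 5: at line 4 remove [dties] add [deic] -> 8 lines: owxdl bofp tgsi cvsu deic vym nogb xne
Final line count: 8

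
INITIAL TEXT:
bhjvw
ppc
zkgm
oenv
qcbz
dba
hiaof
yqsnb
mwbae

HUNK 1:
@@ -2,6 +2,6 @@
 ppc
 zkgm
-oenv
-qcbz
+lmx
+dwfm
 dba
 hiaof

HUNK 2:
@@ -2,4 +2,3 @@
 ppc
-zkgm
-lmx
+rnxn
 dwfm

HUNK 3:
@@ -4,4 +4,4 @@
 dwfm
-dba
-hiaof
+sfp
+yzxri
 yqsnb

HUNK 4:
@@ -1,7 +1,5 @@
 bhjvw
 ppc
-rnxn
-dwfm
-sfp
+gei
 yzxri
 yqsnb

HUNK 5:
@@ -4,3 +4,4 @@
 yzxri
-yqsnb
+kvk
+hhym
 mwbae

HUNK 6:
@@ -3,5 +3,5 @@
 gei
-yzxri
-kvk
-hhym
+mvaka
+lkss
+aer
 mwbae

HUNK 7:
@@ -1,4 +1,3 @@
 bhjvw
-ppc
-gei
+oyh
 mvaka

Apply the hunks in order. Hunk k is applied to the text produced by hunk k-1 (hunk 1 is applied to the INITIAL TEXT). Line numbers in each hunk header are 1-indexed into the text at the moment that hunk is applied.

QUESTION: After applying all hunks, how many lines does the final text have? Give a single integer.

Answer: 6

Derivation:
Hunk 1: at line 2 remove [oenv,qcbz] add [lmx,dwfm] -> 9 lines: bhjvw ppc zkgm lmx dwfm dba hiaof yqsnb mwbae
Hunk 2: at line 2 remove [zkgm,lmx] add [rnxn] -> 8 lines: bhjvw ppc rnxn dwfm dba hiaof yqsnb mwbae
Hunk 3: at line 4 remove [dba,hiaof] add [sfp,yzxri] -> 8 lines: bhjvw ppc rnxn dwfm sfp yzxri yqsnb mwbae
Hunk 4: at line 1 remove [rnxn,dwfm,sfp] add [gei] -> 6 lines: bhjvw ppc gei yzxri yqsnb mwbae
Hunk 5: at line 4 remove [yqsnb] add [kvk,hhym] -> 7 lines: bhjvw ppc gei yzxri kvk hhym mwbae
Hunk 6: at line 3 remove [yzxri,kvk,hhym] add [mvaka,lkss,aer] -> 7 lines: bhjvw ppc gei mvaka lkss aer mwbae
Hunk 7: at line 1 remove [ppc,gei] add [oyh] -> 6 lines: bhjvw oyh mvaka lkss aer mwbae
Final line count: 6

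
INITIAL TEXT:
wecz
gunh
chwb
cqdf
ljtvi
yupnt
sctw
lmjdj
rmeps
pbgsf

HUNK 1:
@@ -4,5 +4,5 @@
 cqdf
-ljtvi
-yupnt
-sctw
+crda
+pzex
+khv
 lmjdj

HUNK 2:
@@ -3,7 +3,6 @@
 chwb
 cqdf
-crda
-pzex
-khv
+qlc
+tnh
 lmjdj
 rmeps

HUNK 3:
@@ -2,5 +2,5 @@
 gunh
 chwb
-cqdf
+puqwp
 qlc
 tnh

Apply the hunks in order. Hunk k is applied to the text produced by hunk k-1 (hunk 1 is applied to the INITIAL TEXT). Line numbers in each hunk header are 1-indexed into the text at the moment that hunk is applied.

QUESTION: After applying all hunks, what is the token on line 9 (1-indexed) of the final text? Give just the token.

Hunk 1: at line 4 remove [ljtvi,yupnt,sctw] add [crda,pzex,khv] -> 10 lines: wecz gunh chwb cqdf crda pzex khv lmjdj rmeps pbgsf
Hunk 2: at line 3 remove [crda,pzex,khv] add [qlc,tnh] -> 9 lines: wecz gunh chwb cqdf qlc tnh lmjdj rmeps pbgsf
Hunk 3: at line 2 remove [cqdf] add [puqwp] -> 9 lines: wecz gunh chwb puqwp qlc tnh lmjdj rmeps pbgsf
Final line 9: pbgsf

Answer: pbgsf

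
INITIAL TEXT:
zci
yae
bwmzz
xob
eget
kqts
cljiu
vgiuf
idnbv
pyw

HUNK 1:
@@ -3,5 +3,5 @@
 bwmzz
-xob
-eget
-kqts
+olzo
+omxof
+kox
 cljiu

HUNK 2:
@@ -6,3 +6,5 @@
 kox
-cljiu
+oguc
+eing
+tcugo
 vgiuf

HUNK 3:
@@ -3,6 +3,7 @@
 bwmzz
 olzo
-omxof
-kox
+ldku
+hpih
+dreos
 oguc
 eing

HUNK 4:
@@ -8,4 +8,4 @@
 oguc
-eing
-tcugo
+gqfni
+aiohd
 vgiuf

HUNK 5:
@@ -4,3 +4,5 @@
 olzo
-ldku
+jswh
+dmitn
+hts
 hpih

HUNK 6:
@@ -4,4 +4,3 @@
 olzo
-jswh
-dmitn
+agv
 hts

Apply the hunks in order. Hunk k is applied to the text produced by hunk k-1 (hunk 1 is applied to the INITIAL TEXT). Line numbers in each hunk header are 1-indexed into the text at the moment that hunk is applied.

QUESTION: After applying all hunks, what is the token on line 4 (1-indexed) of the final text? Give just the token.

Hunk 1: at line 3 remove [xob,eget,kqts] add [olzo,omxof,kox] -> 10 lines: zci yae bwmzz olzo omxof kox cljiu vgiuf idnbv pyw
Hunk 2: at line 6 remove [cljiu] add [oguc,eing,tcugo] -> 12 lines: zci yae bwmzz olzo omxof kox oguc eing tcugo vgiuf idnbv pyw
Hunk 3: at line 3 remove [omxof,kox] add [ldku,hpih,dreos] -> 13 lines: zci yae bwmzz olzo ldku hpih dreos oguc eing tcugo vgiuf idnbv pyw
Hunk 4: at line 8 remove [eing,tcugo] add [gqfni,aiohd] -> 13 lines: zci yae bwmzz olzo ldku hpih dreos oguc gqfni aiohd vgiuf idnbv pyw
Hunk 5: at line 4 remove [ldku] add [jswh,dmitn,hts] -> 15 lines: zci yae bwmzz olzo jswh dmitn hts hpih dreos oguc gqfni aiohd vgiuf idnbv pyw
Hunk 6: at line 4 remove [jswh,dmitn] add [agv] -> 14 lines: zci yae bwmzz olzo agv hts hpih dreos oguc gqfni aiohd vgiuf idnbv pyw
Final line 4: olzo

Answer: olzo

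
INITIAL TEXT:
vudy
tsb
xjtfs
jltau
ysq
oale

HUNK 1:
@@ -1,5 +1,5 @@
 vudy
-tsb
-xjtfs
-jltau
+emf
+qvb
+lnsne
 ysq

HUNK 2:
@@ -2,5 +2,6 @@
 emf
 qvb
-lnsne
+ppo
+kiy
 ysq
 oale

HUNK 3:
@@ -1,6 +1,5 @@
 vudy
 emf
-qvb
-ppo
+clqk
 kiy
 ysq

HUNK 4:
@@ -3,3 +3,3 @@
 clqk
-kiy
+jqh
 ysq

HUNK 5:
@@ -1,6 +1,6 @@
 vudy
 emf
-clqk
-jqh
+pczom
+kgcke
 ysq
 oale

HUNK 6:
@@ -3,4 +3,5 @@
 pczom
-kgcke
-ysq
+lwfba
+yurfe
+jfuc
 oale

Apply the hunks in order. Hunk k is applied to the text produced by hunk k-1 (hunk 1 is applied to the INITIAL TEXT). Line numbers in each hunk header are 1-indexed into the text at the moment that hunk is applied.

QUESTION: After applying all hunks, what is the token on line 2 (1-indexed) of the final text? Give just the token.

Answer: emf

Derivation:
Hunk 1: at line 1 remove [tsb,xjtfs,jltau] add [emf,qvb,lnsne] -> 6 lines: vudy emf qvb lnsne ysq oale
Hunk 2: at line 2 remove [lnsne] add [ppo,kiy] -> 7 lines: vudy emf qvb ppo kiy ysq oale
Hunk 3: at line 1 remove [qvb,ppo] add [clqk] -> 6 lines: vudy emf clqk kiy ysq oale
Hunk 4: at line 3 remove [kiy] add [jqh] -> 6 lines: vudy emf clqk jqh ysq oale
Hunk 5: at line 1 remove [clqk,jqh] add [pczom,kgcke] -> 6 lines: vudy emf pczom kgcke ysq oale
Hunk 6: at line 3 remove [kgcke,ysq] add [lwfba,yurfe,jfuc] -> 7 lines: vudy emf pczom lwfba yurfe jfuc oale
Final line 2: emf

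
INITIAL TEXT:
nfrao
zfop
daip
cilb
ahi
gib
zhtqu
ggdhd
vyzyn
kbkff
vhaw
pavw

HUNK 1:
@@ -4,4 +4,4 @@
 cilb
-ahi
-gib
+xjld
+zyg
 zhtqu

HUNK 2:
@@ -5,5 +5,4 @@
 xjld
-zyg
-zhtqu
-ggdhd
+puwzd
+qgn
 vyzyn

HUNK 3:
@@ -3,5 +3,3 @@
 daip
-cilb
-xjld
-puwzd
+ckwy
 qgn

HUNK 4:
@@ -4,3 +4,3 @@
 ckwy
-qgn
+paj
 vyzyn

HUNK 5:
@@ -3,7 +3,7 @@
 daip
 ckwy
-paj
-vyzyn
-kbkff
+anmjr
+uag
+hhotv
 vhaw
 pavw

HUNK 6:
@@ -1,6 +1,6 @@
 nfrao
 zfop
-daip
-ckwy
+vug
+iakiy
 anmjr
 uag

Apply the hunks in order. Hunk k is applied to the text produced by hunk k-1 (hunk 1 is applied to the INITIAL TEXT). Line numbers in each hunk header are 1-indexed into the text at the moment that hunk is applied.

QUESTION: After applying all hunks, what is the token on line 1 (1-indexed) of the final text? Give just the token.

Answer: nfrao

Derivation:
Hunk 1: at line 4 remove [ahi,gib] add [xjld,zyg] -> 12 lines: nfrao zfop daip cilb xjld zyg zhtqu ggdhd vyzyn kbkff vhaw pavw
Hunk 2: at line 5 remove [zyg,zhtqu,ggdhd] add [puwzd,qgn] -> 11 lines: nfrao zfop daip cilb xjld puwzd qgn vyzyn kbkff vhaw pavw
Hunk 3: at line 3 remove [cilb,xjld,puwzd] add [ckwy] -> 9 lines: nfrao zfop daip ckwy qgn vyzyn kbkff vhaw pavw
Hunk 4: at line 4 remove [qgn] add [paj] -> 9 lines: nfrao zfop daip ckwy paj vyzyn kbkff vhaw pavw
Hunk 5: at line 3 remove [paj,vyzyn,kbkff] add [anmjr,uag,hhotv] -> 9 lines: nfrao zfop daip ckwy anmjr uag hhotv vhaw pavw
Hunk 6: at line 1 remove [daip,ckwy] add [vug,iakiy] -> 9 lines: nfrao zfop vug iakiy anmjr uag hhotv vhaw pavw
Final line 1: nfrao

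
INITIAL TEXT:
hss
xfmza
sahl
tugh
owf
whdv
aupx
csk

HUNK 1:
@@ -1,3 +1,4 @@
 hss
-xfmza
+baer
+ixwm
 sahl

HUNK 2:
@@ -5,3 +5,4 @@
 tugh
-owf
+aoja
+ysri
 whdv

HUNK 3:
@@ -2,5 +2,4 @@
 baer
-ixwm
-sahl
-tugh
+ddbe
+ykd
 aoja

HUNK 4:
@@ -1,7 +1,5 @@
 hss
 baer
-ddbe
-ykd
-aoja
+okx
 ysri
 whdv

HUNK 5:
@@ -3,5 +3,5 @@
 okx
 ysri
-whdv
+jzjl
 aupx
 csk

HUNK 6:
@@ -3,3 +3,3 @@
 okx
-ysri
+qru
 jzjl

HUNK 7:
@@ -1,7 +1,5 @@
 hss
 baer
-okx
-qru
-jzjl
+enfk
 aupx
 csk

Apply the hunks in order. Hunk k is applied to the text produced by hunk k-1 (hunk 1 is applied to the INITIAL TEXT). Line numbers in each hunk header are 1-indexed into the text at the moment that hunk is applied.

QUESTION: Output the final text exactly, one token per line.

Hunk 1: at line 1 remove [xfmza] add [baer,ixwm] -> 9 lines: hss baer ixwm sahl tugh owf whdv aupx csk
Hunk 2: at line 5 remove [owf] add [aoja,ysri] -> 10 lines: hss baer ixwm sahl tugh aoja ysri whdv aupx csk
Hunk 3: at line 2 remove [ixwm,sahl,tugh] add [ddbe,ykd] -> 9 lines: hss baer ddbe ykd aoja ysri whdv aupx csk
Hunk 4: at line 1 remove [ddbe,ykd,aoja] add [okx] -> 7 lines: hss baer okx ysri whdv aupx csk
Hunk 5: at line 3 remove [whdv] add [jzjl] -> 7 lines: hss baer okx ysri jzjl aupx csk
Hunk 6: at line 3 remove [ysri] add [qru] -> 7 lines: hss baer okx qru jzjl aupx csk
Hunk 7: at line 1 remove [okx,qru,jzjl] add [enfk] -> 5 lines: hss baer enfk aupx csk

Answer: hss
baer
enfk
aupx
csk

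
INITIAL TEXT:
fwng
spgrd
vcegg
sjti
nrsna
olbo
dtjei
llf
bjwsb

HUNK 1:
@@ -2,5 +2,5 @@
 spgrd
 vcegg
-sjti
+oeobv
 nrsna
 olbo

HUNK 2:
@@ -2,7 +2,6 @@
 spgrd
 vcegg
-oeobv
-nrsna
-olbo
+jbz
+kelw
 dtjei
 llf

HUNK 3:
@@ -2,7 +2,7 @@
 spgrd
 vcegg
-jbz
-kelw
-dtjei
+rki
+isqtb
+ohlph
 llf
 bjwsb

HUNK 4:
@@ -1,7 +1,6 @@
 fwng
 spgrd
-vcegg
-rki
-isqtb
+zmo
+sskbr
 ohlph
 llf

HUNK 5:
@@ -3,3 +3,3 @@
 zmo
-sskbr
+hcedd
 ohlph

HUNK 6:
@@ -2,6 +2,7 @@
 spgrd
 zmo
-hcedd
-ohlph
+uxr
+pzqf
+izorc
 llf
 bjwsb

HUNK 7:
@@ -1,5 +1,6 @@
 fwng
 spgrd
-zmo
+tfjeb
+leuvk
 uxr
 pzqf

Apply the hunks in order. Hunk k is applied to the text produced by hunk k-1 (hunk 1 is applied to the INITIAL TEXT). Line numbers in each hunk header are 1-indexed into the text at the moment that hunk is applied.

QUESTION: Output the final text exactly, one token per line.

Hunk 1: at line 2 remove [sjti] add [oeobv] -> 9 lines: fwng spgrd vcegg oeobv nrsna olbo dtjei llf bjwsb
Hunk 2: at line 2 remove [oeobv,nrsna,olbo] add [jbz,kelw] -> 8 lines: fwng spgrd vcegg jbz kelw dtjei llf bjwsb
Hunk 3: at line 2 remove [jbz,kelw,dtjei] add [rki,isqtb,ohlph] -> 8 lines: fwng spgrd vcegg rki isqtb ohlph llf bjwsb
Hunk 4: at line 1 remove [vcegg,rki,isqtb] add [zmo,sskbr] -> 7 lines: fwng spgrd zmo sskbr ohlph llf bjwsb
Hunk 5: at line 3 remove [sskbr] add [hcedd] -> 7 lines: fwng spgrd zmo hcedd ohlph llf bjwsb
Hunk 6: at line 2 remove [hcedd,ohlph] add [uxr,pzqf,izorc] -> 8 lines: fwng spgrd zmo uxr pzqf izorc llf bjwsb
Hunk 7: at line 1 remove [zmo] add [tfjeb,leuvk] -> 9 lines: fwng spgrd tfjeb leuvk uxr pzqf izorc llf bjwsb

Answer: fwng
spgrd
tfjeb
leuvk
uxr
pzqf
izorc
llf
bjwsb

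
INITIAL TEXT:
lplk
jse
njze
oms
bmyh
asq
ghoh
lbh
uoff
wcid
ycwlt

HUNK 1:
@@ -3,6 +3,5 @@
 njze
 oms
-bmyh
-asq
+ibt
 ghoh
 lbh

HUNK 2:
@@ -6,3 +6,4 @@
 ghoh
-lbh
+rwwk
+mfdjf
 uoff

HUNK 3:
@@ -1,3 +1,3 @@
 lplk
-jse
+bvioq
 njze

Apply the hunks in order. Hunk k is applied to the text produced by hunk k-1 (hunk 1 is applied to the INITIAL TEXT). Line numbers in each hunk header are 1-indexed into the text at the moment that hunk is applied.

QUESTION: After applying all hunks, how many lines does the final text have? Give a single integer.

Hunk 1: at line 3 remove [bmyh,asq] add [ibt] -> 10 lines: lplk jse njze oms ibt ghoh lbh uoff wcid ycwlt
Hunk 2: at line 6 remove [lbh] add [rwwk,mfdjf] -> 11 lines: lplk jse njze oms ibt ghoh rwwk mfdjf uoff wcid ycwlt
Hunk 3: at line 1 remove [jse] add [bvioq] -> 11 lines: lplk bvioq njze oms ibt ghoh rwwk mfdjf uoff wcid ycwlt
Final line count: 11

Answer: 11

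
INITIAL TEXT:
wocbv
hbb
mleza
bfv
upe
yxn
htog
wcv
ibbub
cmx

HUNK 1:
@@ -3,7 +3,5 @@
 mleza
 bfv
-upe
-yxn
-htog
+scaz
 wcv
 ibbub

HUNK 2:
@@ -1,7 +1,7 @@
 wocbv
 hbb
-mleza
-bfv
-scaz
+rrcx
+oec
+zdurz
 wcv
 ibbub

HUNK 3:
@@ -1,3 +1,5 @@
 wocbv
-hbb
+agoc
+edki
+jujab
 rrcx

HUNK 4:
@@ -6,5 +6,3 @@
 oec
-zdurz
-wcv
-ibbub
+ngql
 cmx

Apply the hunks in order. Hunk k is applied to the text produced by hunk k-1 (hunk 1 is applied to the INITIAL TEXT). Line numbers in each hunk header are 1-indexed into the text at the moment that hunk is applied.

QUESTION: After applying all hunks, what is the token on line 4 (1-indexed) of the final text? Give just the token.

Hunk 1: at line 3 remove [upe,yxn,htog] add [scaz] -> 8 lines: wocbv hbb mleza bfv scaz wcv ibbub cmx
Hunk 2: at line 1 remove [mleza,bfv,scaz] add [rrcx,oec,zdurz] -> 8 lines: wocbv hbb rrcx oec zdurz wcv ibbub cmx
Hunk 3: at line 1 remove [hbb] add [agoc,edki,jujab] -> 10 lines: wocbv agoc edki jujab rrcx oec zdurz wcv ibbub cmx
Hunk 4: at line 6 remove [zdurz,wcv,ibbub] add [ngql] -> 8 lines: wocbv agoc edki jujab rrcx oec ngql cmx
Final line 4: jujab

Answer: jujab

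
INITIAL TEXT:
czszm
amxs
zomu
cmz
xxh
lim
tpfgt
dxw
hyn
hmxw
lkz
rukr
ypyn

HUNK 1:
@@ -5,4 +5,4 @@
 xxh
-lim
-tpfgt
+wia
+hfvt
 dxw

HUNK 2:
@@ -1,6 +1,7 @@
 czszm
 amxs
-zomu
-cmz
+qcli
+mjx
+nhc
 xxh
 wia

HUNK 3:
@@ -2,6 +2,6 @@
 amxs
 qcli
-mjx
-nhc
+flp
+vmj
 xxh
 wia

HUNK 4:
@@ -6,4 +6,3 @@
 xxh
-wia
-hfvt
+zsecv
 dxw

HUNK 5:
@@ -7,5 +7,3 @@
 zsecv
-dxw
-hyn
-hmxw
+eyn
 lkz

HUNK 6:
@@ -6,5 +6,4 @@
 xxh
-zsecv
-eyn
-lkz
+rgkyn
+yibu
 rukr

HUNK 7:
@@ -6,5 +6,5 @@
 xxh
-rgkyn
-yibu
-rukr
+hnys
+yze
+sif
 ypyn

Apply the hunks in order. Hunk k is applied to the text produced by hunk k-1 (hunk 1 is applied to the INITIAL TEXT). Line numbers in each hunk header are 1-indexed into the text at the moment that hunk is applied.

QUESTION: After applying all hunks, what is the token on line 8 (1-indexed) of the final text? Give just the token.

Answer: yze

Derivation:
Hunk 1: at line 5 remove [lim,tpfgt] add [wia,hfvt] -> 13 lines: czszm amxs zomu cmz xxh wia hfvt dxw hyn hmxw lkz rukr ypyn
Hunk 2: at line 1 remove [zomu,cmz] add [qcli,mjx,nhc] -> 14 lines: czszm amxs qcli mjx nhc xxh wia hfvt dxw hyn hmxw lkz rukr ypyn
Hunk 3: at line 2 remove [mjx,nhc] add [flp,vmj] -> 14 lines: czszm amxs qcli flp vmj xxh wia hfvt dxw hyn hmxw lkz rukr ypyn
Hunk 4: at line 6 remove [wia,hfvt] add [zsecv] -> 13 lines: czszm amxs qcli flp vmj xxh zsecv dxw hyn hmxw lkz rukr ypyn
Hunk 5: at line 7 remove [dxw,hyn,hmxw] add [eyn] -> 11 lines: czszm amxs qcli flp vmj xxh zsecv eyn lkz rukr ypyn
Hunk 6: at line 6 remove [zsecv,eyn,lkz] add [rgkyn,yibu] -> 10 lines: czszm amxs qcli flp vmj xxh rgkyn yibu rukr ypyn
Hunk 7: at line 6 remove [rgkyn,yibu,rukr] add [hnys,yze,sif] -> 10 lines: czszm amxs qcli flp vmj xxh hnys yze sif ypyn
Final line 8: yze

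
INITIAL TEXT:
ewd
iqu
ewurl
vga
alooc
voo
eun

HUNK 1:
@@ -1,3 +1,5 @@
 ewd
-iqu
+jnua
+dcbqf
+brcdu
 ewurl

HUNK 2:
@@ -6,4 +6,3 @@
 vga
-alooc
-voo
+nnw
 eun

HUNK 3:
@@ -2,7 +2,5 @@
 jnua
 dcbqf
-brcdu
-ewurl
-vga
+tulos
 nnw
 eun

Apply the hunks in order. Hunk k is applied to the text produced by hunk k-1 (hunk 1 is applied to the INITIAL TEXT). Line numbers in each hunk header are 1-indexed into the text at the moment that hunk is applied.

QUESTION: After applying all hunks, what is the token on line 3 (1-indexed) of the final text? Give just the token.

Answer: dcbqf

Derivation:
Hunk 1: at line 1 remove [iqu] add [jnua,dcbqf,brcdu] -> 9 lines: ewd jnua dcbqf brcdu ewurl vga alooc voo eun
Hunk 2: at line 6 remove [alooc,voo] add [nnw] -> 8 lines: ewd jnua dcbqf brcdu ewurl vga nnw eun
Hunk 3: at line 2 remove [brcdu,ewurl,vga] add [tulos] -> 6 lines: ewd jnua dcbqf tulos nnw eun
Final line 3: dcbqf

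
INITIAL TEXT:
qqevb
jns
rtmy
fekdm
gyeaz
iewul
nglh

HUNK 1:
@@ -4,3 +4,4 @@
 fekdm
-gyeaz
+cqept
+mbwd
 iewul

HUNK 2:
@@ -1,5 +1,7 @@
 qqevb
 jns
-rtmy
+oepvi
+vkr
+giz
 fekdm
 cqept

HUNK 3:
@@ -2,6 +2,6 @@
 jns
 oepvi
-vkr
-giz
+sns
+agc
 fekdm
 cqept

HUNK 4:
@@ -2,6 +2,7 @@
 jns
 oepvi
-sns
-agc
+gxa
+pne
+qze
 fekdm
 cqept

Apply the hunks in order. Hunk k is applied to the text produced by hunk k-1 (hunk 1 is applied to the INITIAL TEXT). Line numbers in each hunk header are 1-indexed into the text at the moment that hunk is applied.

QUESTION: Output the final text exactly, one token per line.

Hunk 1: at line 4 remove [gyeaz] add [cqept,mbwd] -> 8 lines: qqevb jns rtmy fekdm cqept mbwd iewul nglh
Hunk 2: at line 1 remove [rtmy] add [oepvi,vkr,giz] -> 10 lines: qqevb jns oepvi vkr giz fekdm cqept mbwd iewul nglh
Hunk 3: at line 2 remove [vkr,giz] add [sns,agc] -> 10 lines: qqevb jns oepvi sns agc fekdm cqept mbwd iewul nglh
Hunk 4: at line 2 remove [sns,agc] add [gxa,pne,qze] -> 11 lines: qqevb jns oepvi gxa pne qze fekdm cqept mbwd iewul nglh

Answer: qqevb
jns
oepvi
gxa
pne
qze
fekdm
cqept
mbwd
iewul
nglh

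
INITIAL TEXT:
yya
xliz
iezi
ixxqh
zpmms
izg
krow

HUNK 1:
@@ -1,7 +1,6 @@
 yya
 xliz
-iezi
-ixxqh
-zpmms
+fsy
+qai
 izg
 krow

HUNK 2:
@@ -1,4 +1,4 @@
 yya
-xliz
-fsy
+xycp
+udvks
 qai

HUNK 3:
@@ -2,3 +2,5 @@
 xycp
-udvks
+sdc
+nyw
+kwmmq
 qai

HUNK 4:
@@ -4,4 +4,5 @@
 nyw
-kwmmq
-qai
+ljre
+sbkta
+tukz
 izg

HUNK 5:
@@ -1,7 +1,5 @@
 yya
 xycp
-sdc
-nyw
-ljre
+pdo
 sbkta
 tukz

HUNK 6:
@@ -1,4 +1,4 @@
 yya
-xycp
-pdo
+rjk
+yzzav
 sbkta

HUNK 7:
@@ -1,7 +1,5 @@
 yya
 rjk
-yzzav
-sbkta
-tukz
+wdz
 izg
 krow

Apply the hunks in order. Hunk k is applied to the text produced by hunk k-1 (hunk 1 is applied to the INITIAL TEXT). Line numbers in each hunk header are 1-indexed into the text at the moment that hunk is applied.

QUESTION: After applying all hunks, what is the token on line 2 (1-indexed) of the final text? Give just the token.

Answer: rjk

Derivation:
Hunk 1: at line 1 remove [iezi,ixxqh,zpmms] add [fsy,qai] -> 6 lines: yya xliz fsy qai izg krow
Hunk 2: at line 1 remove [xliz,fsy] add [xycp,udvks] -> 6 lines: yya xycp udvks qai izg krow
Hunk 3: at line 2 remove [udvks] add [sdc,nyw,kwmmq] -> 8 lines: yya xycp sdc nyw kwmmq qai izg krow
Hunk 4: at line 4 remove [kwmmq,qai] add [ljre,sbkta,tukz] -> 9 lines: yya xycp sdc nyw ljre sbkta tukz izg krow
Hunk 5: at line 1 remove [sdc,nyw,ljre] add [pdo] -> 7 lines: yya xycp pdo sbkta tukz izg krow
Hunk 6: at line 1 remove [xycp,pdo] add [rjk,yzzav] -> 7 lines: yya rjk yzzav sbkta tukz izg krow
Hunk 7: at line 1 remove [yzzav,sbkta,tukz] add [wdz] -> 5 lines: yya rjk wdz izg krow
Final line 2: rjk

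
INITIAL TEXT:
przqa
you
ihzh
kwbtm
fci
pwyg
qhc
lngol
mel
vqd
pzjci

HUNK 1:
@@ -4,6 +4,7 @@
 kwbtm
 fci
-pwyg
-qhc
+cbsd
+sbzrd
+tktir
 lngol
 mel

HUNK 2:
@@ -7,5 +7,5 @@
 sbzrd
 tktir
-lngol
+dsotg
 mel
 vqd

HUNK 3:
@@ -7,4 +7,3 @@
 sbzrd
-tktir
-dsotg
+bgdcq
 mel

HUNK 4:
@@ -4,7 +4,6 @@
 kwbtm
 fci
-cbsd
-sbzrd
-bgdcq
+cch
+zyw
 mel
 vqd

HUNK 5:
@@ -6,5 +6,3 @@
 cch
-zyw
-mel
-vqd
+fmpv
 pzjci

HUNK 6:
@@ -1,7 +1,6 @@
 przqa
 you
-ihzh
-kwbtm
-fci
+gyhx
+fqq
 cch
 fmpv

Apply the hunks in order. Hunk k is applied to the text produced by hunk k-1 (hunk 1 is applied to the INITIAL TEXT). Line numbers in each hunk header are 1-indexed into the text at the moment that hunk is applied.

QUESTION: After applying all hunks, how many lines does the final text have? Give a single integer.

Answer: 7

Derivation:
Hunk 1: at line 4 remove [pwyg,qhc] add [cbsd,sbzrd,tktir] -> 12 lines: przqa you ihzh kwbtm fci cbsd sbzrd tktir lngol mel vqd pzjci
Hunk 2: at line 7 remove [lngol] add [dsotg] -> 12 lines: przqa you ihzh kwbtm fci cbsd sbzrd tktir dsotg mel vqd pzjci
Hunk 3: at line 7 remove [tktir,dsotg] add [bgdcq] -> 11 lines: przqa you ihzh kwbtm fci cbsd sbzrd bgdcq mel vqd pzjci
Hunk 4: at line 4 remove [cbsd,sbzrd,bgdcq] add [cch,zyw] -> 10 lines: przqa you ihzh kwbtm fci cch zyw mel vqd pzjci
Hunk 5: at line 6 remove [zyw,mel,vqd] add [fmpv] -> 8 lines: przqa you ihzh kwbtm fci cch fmpv pzjci
Hunk 6: at line 1 remove [ihzh,kwbtm,fci] add [gyhx,fqq] -> 7 lines: przqa you gyhx fqq cch fmpv pzjci
Final line count: 7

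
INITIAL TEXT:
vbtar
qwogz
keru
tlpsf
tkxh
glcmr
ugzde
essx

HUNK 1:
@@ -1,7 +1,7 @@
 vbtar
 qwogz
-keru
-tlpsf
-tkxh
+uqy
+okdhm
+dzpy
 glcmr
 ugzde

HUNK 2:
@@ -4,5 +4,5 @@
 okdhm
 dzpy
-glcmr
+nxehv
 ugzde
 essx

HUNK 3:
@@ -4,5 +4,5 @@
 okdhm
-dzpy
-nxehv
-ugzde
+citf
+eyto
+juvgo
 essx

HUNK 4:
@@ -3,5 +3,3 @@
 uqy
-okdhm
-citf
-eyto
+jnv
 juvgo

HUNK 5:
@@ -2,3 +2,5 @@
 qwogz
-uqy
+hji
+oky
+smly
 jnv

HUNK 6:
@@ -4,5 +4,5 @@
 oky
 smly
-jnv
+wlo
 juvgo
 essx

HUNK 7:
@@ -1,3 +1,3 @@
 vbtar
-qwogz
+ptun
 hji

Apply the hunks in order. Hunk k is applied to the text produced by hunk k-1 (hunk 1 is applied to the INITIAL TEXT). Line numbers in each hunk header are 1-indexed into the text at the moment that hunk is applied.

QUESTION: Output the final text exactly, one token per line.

Answer: vbtar
ptun
hji
oky
smly
wlo
juvgo
essx

Derivation:
Hunk 1: at line 1 remove [keru,tlpsf,tkxh] add [uqy,okdhm,dzpy] -> 8 lines: vbtar qwogz uqy okdhm dzpy glcmr ugzde essx
Hunk 2: at line 4 remove [glcmr] add [nxehv] -> 8 lines: vbtar qwogz uqy okdhm dzpy nxehv ugzde essx
Hunk 3: at line 4 remove [dzpy,nxehv,ugzde] add [citf,eyto,juvgo] -> 8 lines: vbtar qwogz uqy okdhm citf eyto juvgo essx
Hunk 4: at line 3 remove [okdhm,citf,eyto] add [jnv] -> 6 lines: vbtar qwogz uqy jnv juvgo essx
Hunk 5: at line 2 remove [uqy] add [hji,oky,smly] -> 8 lines: vbtar qwogz hji oky smly jnv juvgo essx
Hunk 6: at line 4 remove [jnv] add [wlo] -> 8 lines: vbtar qwogz hji oky smly wlo juvgo essx
Hunk 7: at line 1 remove [qwogz] add [ptun] -> 8 lines: vbtar ptun hji oky smly wlo juvgo essx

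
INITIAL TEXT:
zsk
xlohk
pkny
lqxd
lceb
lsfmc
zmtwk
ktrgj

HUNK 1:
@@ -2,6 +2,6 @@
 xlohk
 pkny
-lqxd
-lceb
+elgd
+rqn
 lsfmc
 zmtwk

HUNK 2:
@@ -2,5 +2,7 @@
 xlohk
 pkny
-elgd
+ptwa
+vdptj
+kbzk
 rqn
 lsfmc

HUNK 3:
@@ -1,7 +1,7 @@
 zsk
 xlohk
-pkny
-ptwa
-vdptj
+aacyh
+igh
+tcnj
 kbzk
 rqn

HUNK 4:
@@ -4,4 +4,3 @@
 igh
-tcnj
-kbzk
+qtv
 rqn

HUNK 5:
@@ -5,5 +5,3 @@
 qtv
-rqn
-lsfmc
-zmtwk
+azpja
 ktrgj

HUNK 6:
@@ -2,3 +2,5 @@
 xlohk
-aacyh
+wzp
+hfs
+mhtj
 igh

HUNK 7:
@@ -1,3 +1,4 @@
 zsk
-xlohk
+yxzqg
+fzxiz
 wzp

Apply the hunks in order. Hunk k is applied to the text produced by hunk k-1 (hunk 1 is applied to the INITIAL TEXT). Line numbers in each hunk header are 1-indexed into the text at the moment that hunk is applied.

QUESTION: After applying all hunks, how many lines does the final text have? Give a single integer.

Hunk 1: at line 2 remove [lqxd,lceb] add [elgd,rqn] -> 8 lines: zsk xlohk pkny elgd rqn lsfmc zmtwk ktrgj
Hunk 2: at line 2 remove [elgd] add [ptwa,vdptj,kbzk] -> 10 lines: zsk xlohk pkny ptwa vdptj kbzk rqn lsfmc zmtwk ktrgj
Hunk 3: at line 1 remove [pkny,ptwa,vdptj] add [aacyh,igh,tcnj] -> 10 lines: zsk xlohk aacyh igh tcnj kbzk rqn lsfmc zmtwk ktrgj
Hunk 4: at line 4 remove [tcnj,kbzk] add [qtv] -> 9 lines: zsk xlohk aacyh igh qtv rqn lsfmc zmtwk ktrgj
Hunk 5: at line 5 remove [rqn,lsfmc,zmtwk] add [azpja] -> 7 lines: zsk xlohk aacyh igh qtv azpja ktrgj
Hunk 6: at line 2 remove [aacyh] add [wzp,hfs,mhtj] -> 9 lines: zsk xlohk wzp hfs mhtj igh qtv azpja ktrgj
Hunk 7: at line 1 remove [xlohk] add [yxzqg,fzxiz] -> 10 lines: zsk yxzqg fzxiz wzp hfs mhtj igh qtv azpja ktrgj
Final line count: 10

Answer: 10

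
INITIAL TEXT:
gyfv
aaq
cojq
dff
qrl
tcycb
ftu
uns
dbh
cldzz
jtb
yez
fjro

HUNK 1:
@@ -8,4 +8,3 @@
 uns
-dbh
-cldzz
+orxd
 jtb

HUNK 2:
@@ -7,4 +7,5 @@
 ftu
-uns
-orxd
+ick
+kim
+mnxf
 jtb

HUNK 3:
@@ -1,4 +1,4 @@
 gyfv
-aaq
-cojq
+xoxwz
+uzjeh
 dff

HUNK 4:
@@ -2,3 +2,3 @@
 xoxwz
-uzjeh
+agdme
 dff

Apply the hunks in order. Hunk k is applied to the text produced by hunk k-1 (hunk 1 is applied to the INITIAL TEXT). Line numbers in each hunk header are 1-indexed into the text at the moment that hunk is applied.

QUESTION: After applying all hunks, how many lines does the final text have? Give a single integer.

Hunk 1: at line 8 remove [dbh,cldzz] add [orxd] -> 12 lines: gyfv aaq cojq dff qrl tcycb ftu uns orxd jtb yez fjro
Hunk 2: at line 7 remove [uns,orxd] add [ick,kim,mnxf] -> 13 lines: gyfv aaq cojq dff qrl tcycb ftu ick kim mnxf jtb yez fjro
Hunk 3: at line 1 remove [aaq,cojq] add [xoxwz,uzjeh] -> 13 lines: gyfv xoxwz uzjeh dff qrl tcycb ftu ick kim mnxf jtb yez fjro
Hunk 4: at line 2 remove [uzjeh] add [agdme] -> 13 lines: gyfv xoxwz agdme dff qrl tcycb ftu ick kim mnxf jtb yez fjro
Final line count: 13

Answer: 13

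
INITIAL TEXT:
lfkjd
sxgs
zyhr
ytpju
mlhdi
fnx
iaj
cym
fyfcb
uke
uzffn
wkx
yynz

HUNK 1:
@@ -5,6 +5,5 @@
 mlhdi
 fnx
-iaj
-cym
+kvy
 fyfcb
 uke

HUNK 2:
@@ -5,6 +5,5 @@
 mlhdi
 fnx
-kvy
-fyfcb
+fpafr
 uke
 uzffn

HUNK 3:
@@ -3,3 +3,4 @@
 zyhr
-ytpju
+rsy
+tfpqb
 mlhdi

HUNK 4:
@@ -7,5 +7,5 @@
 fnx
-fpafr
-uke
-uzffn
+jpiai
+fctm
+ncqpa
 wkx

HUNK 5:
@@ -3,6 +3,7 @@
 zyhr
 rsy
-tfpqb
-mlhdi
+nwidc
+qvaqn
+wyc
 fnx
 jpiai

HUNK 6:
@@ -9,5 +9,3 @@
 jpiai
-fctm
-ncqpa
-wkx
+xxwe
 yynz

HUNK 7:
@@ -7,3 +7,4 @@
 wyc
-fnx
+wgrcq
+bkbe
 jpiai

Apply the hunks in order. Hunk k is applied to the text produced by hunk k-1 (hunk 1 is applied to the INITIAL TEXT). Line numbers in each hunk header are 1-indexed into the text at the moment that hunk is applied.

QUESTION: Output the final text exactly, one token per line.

Answer: lfkjd
sxgs
zyhr
rsy
nwidc
qvaqn
wyc
wgrcq
bkbe
jpiai
xxwe
yynz

Derivation:
Hunk 1: at line 5 remove [iaj,cym] add [kvy] -> 12 lines: lfkjd sxgs zyhr ytpju mlhdi fnx kvy fyfcb uke uzffn wkx yynz
Hunk 2: at line 5 remove [kvy,fyfcb] add [fpafr] -> 11 lines: lfkjd sxgs zyhr ytpju mlhdi fnx fpafr uke uzffn wkx yynz
Hunk 3: at line 3 remove [ytpju] add [rsy,tfpqb] -> 12 lines: lfkjd sxgs zyhr rsy tfpqb mlhdi fnx fpafr uke uzffn wkx yynz
Hunk 4: at line 7 remove [fpafr,uke,uzffn] add [jpiai,fctm,ncqpa] -> 12 lines: lfkjd sxgs zyhr rsy tfpqb mlhdi fnx jpiai fctm ncqpa wkx yynz
Hunk 5: at line 3 remove [tfpqb,mlhdi] add [nwidc,qvaqn,wyc] -> 13 lines: lfkjd sxgs zyhr rsy nwidc qvaqn wyc fnx jpiai fctm ncqpa wkx yynz
Hunk 6: at line 9 remove [fctm,ncqpa,wkx] add [xxwe] -> 11 lines: lfkjd sxgs zyhr rsy nwidc qvaqn wyc fnx jpiai xxwe yynz
Hunk 7: at line 7 remove [fnx] add [wgrcq,bkbe] -> 12 lines: lfkjd sxgs zyhr rsy nwidc qvaqn wyc wgrcq bkbe jpiai xxwe yynz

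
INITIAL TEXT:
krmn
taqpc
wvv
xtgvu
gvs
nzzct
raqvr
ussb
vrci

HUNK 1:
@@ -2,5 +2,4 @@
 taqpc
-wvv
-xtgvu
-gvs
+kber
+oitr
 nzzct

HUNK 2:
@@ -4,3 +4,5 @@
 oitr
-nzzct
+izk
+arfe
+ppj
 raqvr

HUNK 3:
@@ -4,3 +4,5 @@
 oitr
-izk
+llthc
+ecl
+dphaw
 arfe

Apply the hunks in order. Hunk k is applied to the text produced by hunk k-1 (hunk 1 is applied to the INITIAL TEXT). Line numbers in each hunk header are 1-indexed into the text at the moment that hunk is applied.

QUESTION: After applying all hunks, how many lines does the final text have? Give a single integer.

Answer: 12

Derivation:
Hunk 1: at line 2 remove [wvv,xtgvu,gvs] add [kber,oitr] -> 8 lines: krmn taqpc kber oitr nzzct raqvr ussb vrci
Hunk 2: at line 4 remove [nzzct] add [izk,arfe,ppj] -> 10 lines: krmn taqpc kber oitr izk arfe ppj raqvr ussb vrci
Hunk 3: at line 4 remove [izk] add [llthc,ecl,dphaw] -> 12 lines: krmn taqpc kber oitr llthc ecl dphaw arfe ppj raqvr ussb vrci
Final line count: 12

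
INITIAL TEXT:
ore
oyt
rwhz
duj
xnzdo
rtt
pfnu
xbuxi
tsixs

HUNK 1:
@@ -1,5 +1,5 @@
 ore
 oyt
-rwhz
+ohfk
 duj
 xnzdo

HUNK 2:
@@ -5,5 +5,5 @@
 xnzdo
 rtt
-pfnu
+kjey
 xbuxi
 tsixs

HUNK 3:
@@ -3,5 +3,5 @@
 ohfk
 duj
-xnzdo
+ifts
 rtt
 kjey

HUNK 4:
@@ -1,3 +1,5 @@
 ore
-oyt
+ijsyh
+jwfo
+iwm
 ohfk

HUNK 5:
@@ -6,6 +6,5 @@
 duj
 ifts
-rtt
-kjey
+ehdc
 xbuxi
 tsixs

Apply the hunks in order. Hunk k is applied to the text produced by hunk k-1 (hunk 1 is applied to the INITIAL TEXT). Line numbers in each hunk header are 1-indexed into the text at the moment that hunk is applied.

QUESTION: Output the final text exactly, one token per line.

Answer: ore
ijsyh
jwfo
iwm
ohfk
duj
ifts
ehdc
xbuxi
tsixs

Derivation:
Hunk 1: at line 1 remove [rwhz] add [ohfk] -> 9 lines: ore oyt ohfk duj xnzdo rtt pfnu xbuxi tsixs
Hunk 2: at line 5 remove [pfnu] add [kjey] -> 9 lines: ore oyt ohfk duj xnzdo rtt kjey xbuxi tsixs
Hunk 3: at line 3 remove [xnzdo] add [ifts] -> 9 lines: ore oyt ohfk duj ifts rtt kjey xbuxi tsixs
Hunk 4: at line 1 remove [oyt] add [ijsyh,jwfo,iwm] -> 11 lines: ore ijsyh jwfo iwm ohfk duj ifts rtt kjey xbuxi tsixs
Hunk 5: at line 6 remove [rtt,kjey] add [ehdc] -> 10 lines: ore ijsyh jwfo iwm ohfk duj ifts ehdc xbuxi tsixs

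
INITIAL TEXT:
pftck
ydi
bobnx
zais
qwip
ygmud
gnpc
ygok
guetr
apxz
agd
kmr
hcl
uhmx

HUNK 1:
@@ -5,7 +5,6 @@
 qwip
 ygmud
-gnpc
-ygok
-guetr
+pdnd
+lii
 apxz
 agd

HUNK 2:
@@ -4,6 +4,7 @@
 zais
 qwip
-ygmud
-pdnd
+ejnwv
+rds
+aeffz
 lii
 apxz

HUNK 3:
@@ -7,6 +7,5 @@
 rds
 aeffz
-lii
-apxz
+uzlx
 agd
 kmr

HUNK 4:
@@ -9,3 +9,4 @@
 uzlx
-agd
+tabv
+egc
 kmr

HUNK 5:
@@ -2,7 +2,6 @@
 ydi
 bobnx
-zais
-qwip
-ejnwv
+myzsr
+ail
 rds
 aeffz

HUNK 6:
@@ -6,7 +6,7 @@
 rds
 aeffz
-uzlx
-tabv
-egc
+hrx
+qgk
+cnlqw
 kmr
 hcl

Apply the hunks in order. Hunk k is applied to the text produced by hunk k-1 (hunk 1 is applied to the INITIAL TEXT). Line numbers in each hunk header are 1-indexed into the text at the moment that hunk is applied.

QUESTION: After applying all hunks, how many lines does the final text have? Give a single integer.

Answer: 13

Derivation:
Hunk 1: at line 5 remove [gnpc,ygok,guetr] add [pdnd,lii] -> 13 lines: pftck ydi bobnx zais qwip ygmud pdnd lii apxz agd kmr hcl uhmx
Hunk 2: at line 4 remove [ygmud,pdnd] add [ejnwv,rds,aeffz] -> 14 lines: pftck ydi bobnx zais qwip ejnwv rds aeffz lii apxz agd kmr hcl uhmx
Hunk 3: at line 7 remove [lii,apxz] add [uzlx] -> 13 lines: pftck ydi bobnx zais qwip ejnwv rds aeffz uzlx agd kmr hcl uhmx
Hunk 4: at line 9 remove [agd] add [tabv,egc] -> 14 lines: pftck ydi bobnx zais qwip ejnwv rds aeffz uzlx tabv egc kmr hcl uhmx
Hunk 5: at line 2 remove [zais,qwip,ejnwv] add [myzsr,ail] -> 13 lines: pftck ydi bobnx myzsr ail rds aeffz uzlx tabv egc kmr hcl uhmx
Hunk 6: at line 6 remove [uzlx,tabv,egc] add [hrx,qgk,cnlqw] -> 13 lines: pftck ydi bobnx myzsr ail rds aeffz hrx qgk cnlqw kmr hcl uhmx
Final line count: 13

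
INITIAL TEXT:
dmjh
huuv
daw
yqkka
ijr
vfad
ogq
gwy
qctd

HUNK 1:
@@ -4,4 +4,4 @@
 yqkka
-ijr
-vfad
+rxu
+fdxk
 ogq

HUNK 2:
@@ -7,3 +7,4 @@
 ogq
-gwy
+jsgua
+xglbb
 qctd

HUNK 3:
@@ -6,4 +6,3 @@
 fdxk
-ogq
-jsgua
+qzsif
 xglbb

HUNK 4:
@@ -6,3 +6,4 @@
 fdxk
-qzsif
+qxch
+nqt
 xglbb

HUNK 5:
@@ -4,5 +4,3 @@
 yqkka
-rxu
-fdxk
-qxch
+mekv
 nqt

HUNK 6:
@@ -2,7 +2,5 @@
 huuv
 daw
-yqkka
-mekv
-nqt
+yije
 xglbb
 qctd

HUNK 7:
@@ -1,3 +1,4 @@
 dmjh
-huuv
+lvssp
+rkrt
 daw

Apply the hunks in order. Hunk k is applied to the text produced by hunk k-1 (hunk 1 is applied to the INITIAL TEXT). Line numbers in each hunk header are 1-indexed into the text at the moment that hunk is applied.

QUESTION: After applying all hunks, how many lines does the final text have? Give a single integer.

Hunk 1: at line 4 remove [ijr,vfad] add [rxu,fdxk] -> 9 lines: dmjh huuv daw yqkka rxu fdxk ogq gwy qctd
Hunk 2: at line 7 remove [gwy] add [jsgua,xglbb] -> 10 lines: dmjh huuv daw yqkka rxu fdxk ogq jsgua xglbb qctd
Hunk 3: at line 6 remove [ogq,jsgua] add [qzsif] -> 9 lines: dmjh huuv daw yqkka rxu fdxk qzsif xglbb qctd
Hunk 4: at line 6 remove [qzsif] add [qxch,nqt] -> 10 lines: dmjh huuv daw yqkka rxu fdxk qxch nqt xglbb qctd
Hunk 5: at line 4 remove [rxu,fdxk,qxch] add [mekv] -> 8 lines: dmjh huuv daw yqkka mekv nqt xglbb qctd
Hunk 6: at line 2 remove [yqkka,mekv,nqt] add [yije] -> 6 lines: dmjh huuv daw yije xglbb qctd
Hunk 7: at line 1 remove [huuv] add [lvssp,rkrt] -> 7 lines: dmjh lvssp rkrt daw yije xglbb qctd
Final line count: 7

Answer: 7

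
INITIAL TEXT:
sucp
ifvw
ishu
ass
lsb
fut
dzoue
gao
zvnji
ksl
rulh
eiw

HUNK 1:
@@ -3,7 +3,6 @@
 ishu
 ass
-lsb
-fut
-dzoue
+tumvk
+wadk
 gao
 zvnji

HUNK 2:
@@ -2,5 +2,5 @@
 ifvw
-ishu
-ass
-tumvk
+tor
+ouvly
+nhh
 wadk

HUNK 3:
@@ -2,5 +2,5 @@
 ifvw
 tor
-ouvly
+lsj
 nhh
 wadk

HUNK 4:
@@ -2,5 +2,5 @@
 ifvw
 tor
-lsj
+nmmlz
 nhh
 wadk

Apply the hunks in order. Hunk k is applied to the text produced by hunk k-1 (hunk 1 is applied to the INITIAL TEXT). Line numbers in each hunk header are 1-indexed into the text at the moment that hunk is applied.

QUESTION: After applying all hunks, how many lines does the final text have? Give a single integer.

Hunk 1: at line 3 remove [lsb,fut,dzoue] add [tumvk,wadk] -> 11 lines: sucp ifvw ishu ass tumvk wadk gao zvnji ksl rulh eiw
Hunk 2: at line 2 remove [ishu,ass,tumvk] add [tor,ouvly,nhh] -> 11 lines: sucp ifvw tor ouvly nhh wadk gao zvnji ksl rulh eiw
Hunk 3: at line 2 remove [ouvly] add [lsj] -> 11 lines: sucp ifvw tor lsj nhh wadk gao zvnji ksl rulh eiw
Hunk 4: at line 2 remove [lsj] add [nmmlz] -> 11 lines: sucp ifvw tor nmmlz nhh wadk gao zvnji ksl rulh eiw
Final line count: 11

Answer: 11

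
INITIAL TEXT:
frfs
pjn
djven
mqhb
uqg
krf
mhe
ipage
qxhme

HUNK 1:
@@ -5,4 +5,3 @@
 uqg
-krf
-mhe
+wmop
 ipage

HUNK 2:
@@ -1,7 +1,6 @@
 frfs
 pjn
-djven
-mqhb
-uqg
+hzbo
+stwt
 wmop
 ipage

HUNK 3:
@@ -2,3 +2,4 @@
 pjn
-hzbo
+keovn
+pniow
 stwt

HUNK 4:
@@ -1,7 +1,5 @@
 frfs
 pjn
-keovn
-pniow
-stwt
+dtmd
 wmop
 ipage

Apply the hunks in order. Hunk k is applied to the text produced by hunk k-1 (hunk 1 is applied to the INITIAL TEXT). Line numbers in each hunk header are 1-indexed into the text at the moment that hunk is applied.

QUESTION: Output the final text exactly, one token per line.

Answer: frfs
pjn
dtmd
wmop
ipage
qxhme

Derivation:
Hunk 1: at line 5 remove [krf,mhe] add [wmop] -> 8 lines: frfs pjn djven mqhb uqg wmop ipage qxhme
Hunk 2: at line 1 remove [djven,mqhb,uqg] add [hzbo,stwt] -> 7 lines: frfs pjn hzbo stwt wmop ipage qxhme
Hunk 3: at line 2 remove [hzbo] add [keovn,pniow] -> 8 lines: frfs pjn keovn pniow stwt wmop ipage qxhme
Hunk 4: at line 1 remove [keovn,pniow,stwt] add [dtmd] -> 6 lines: frfs pjn dtmd wmop ipage qxhme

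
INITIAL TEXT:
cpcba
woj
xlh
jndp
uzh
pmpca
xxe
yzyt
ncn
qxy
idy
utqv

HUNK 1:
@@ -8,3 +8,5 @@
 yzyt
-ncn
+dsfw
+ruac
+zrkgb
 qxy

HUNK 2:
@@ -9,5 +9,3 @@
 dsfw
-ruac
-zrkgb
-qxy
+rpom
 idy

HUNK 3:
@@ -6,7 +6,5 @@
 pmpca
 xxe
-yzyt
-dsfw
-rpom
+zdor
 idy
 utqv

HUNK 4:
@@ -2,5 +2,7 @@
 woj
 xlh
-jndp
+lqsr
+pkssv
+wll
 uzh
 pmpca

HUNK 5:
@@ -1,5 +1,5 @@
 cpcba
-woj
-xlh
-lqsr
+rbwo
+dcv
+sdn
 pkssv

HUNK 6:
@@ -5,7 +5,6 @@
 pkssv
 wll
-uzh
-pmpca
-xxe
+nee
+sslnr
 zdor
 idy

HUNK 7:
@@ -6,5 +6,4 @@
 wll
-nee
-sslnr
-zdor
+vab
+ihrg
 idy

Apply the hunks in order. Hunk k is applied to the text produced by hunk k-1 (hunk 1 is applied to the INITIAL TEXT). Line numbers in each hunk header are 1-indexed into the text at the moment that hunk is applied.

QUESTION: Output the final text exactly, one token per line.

Answer: cpcba
rbwo
dcv
sdn
pkssv
wll
vab
ihrg
idy
utqv

Derivation:
Hunk 1: at line 8 remove [ncn] add [dsfw,ruac,zrkgb] -> 14 lines: cpcba woj xlh jndp uzh pmpca xxe yzyt dsfw ruac zrkgb qxy idy utqv
Hunk 2: at line 9 remove [ruac,zrkgb,qxy] add [rpom] -> 12 lines: cpcba woj xlh jndp uzh pmpca xxe yzyt dsfw rpom idy utqv
Hunk 3: at line 6 remove [yzyt,dsfw,rpom] add [zdor] -> 10 lines: cpcba woj xlh jndp uzh pmpca xxe zdor idy utqv
Hunk 4: at line 2 remove [jndp] add [lqsr,pkssv,wll] -> 12 lines: cpcba woj xlh lqsr pkssv wll uzh pmpca xxe zdor idy utqv
Hunk 5: at line 1 remove [woj,xlh,lqsr] add [rbwo,dcv,sdn] -> 12 lines: cpcba rbwo dcv sdn pkssv wll uzh pmpca xxe zdor idy utqv
Hunk 6: at line 5 remove [uzh,pmpca,xxe] add [nee,sslnr] -> 11 lines: cpcba rbwo dcv sdn pkssv wll nee sslnr zdor idy utqv
Hunk 7: at line 6 remove [nee,sslnr,zdor] add [vab,ihrg] -> 10 lines: cpcba rbwo dcv sdn pkssv wll vab ihrg idy utqv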